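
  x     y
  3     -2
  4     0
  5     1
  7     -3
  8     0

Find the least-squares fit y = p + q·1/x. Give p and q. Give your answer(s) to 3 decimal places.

p = -0.402, q = -1.895

The normal equations are: 5·p + (883/840)·q = -4;  (883/840)·p + (176149/705600)·q = -94/105.
Eliminating q: (176149/705600)·(row 1) − (883/840)·(row 2) gives (1579/11025)·p = (176149/705600)·(-4) − (883/840)·(-94/105) = -2029/35280, so p = -10145/25264.
Then q = ((-94/105) − (883/840)·(-10145/25264))/(176149/705600) = -5985/3158.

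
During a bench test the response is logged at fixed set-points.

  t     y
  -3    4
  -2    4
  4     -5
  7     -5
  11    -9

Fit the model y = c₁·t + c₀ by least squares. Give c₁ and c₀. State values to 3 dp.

From the data, Σt·t = 199, Σt = 17, Σ1 = 5.
And Σt·y = -174, Σy = -11.
Normal equations: [[199, 17]; [17, 5]]·[c₁, c₀]ᵀ = [-174, -11]ᵀ.
Eliminating c₀: 5·(row 1) − 17·(row 2) gives 706·c₁ = 5·(-174) − 17·(-11) = -683, so c₁ = -683/706.
Then c₀ = ((-11) − 17·(-683/706))/5 = 769/706.

c₁ = -0.967, c₀ = 1.089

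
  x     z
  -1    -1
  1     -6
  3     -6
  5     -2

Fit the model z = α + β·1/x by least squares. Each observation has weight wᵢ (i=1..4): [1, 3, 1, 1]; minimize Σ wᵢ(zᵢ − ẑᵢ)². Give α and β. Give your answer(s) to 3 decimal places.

Setting ∂/∂α … = 0 gives: 6·α + (38/15)·β = -27;  (38/15)·α + (934/225)·β = -97/5.
Eliminating β: (934/225)·(row 1) − (38/15)·(row 2) gives (832/45)·α = (934/225)·(-27) − (38/15)·(-97/5) = -944/15, so α = -177/52.
Then β = ((-97/5) − (38/15)·(-177/52))/(934/225) = -135/52.

α = -3.404, β = -2.596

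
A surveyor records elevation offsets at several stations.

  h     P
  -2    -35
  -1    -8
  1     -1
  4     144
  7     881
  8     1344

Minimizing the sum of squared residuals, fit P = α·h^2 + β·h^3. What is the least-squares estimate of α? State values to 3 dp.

α = -3.017

XᵀX·[α, β]ᵀ = XᵀP reads: 6771·α + 50567·β = 131340;  50567·α + 383955·β = 999814.
det = 6771·383955 − 50567² = 42737816.
α = (131340·383955 − 50567·999814)/42737816 = -5861129/1942628; β = (6771·999814 − 50567·131340)/42737816 = 64135407/21368908.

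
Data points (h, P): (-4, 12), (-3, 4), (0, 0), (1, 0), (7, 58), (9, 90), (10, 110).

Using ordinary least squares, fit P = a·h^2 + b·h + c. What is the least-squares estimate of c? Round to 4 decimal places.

c = -0.6445

The normal system XᵀX·[a, b, c]ᵀ = XᵀP is [[19300, 1982, 256]; [1982, 256, 20]; [256, 20, 7]]·[a, b, c]ᵀ = [21360, 2256, 274]ᵀ.
Row-reducing yields a = 240716/240483, b = 89232/80161, c = -154982/240483.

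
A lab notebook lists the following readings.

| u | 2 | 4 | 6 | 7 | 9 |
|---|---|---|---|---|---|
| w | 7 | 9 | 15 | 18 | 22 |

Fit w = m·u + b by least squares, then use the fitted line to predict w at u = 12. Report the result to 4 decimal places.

With design matrix X, XᵀX = [[186, 28]; [28, 5]] and Xᵀw = [464, 71]ᵀ.
Eliminating b: 5·(row 1) − 28·(row 2) gives 146·m = 5·464 − 28·71 = 332, so m = 166/73.
Then b = (71 − 28·(166/73))/5 = 107/73.
At u = 12: ŵ = (166/73)·(12) + (107/73)·(1) = 2099/73.

ŵ = 28.7534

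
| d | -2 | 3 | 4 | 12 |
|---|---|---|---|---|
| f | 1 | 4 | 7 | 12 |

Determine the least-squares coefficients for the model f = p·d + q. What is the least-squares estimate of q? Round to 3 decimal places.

With design matrix A, AᵀA = [[173, 17]; [17, 4]] and Aᵀf = [182, 24]ᵀ.
Eliminating q: 4·(row 1) − 17·(row 2) gives 403·p = 4·182 − 17·24 = 320, so p = 320/403.
Then q = (24 − 17·(320/403))/4 = 1058/403.

q = 2.625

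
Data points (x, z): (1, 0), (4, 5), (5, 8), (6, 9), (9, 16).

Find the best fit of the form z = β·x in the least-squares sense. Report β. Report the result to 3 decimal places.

β = 1.623

Sums needed: Σx·x = 159.
For Mᵀz: Σx·z = 258.
So MᵀM·[β]ᵀ = Mᵀz: [[159]]·[β]ᵀ = [258]ᵀ.
β = 258/159 = 1.62264.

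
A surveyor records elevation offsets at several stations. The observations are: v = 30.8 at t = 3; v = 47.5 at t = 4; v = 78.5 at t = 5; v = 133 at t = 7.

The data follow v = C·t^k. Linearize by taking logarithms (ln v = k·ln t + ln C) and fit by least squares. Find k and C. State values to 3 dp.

k = 1.761, C = 4.378

Taking logs, ln v = k·ln t + ln C, so regress ln v on ln t.
Σln t = 6.0403, Σ(ln t)² = 9.5056, Σln v = 16.5417, Σln t·ln v = 25.6559.
Normal system: [[9.5056, 6.0403]; [6.0403, 4]]·[k, ln C]ᵀ = [25.6559, 16.5417]ᵀ.
Slope k = (n·Σln t·ln v − Σln t·Σln v)/(n·Σ(ln t)² − (Σln t)²) = (4·25.6559 − 6.0403·16.5417)/1.5378 = 1.76077; ln C = (Σln v − k·Σln t)/n = 1.47655, so C = exp(1.47655) = 4.37781.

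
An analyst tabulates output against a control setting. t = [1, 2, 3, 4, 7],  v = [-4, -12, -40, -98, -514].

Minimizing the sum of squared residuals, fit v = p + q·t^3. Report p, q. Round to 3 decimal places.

Sums needed: Σ1 = 5, Σt^3 = 443, Σt^3·t^3 = 122539.
And Σv = -668, Σt^3·v = -183754.
AᵀA·[p, q]ᵀ = Aᵀv becomes [[5, 443]; [443, 122539]]·[p, q]ᵀ = [-668, -183754]ᵀ.
det = 5·122539 − 443² = 416446.
p = ((-668)·122539 − 443·(-183754))/416446 = -226515/208223; q = (5·(-183754) − 443·(-668))/416446 = -311423/208223.

p = -1.088, q = -1.496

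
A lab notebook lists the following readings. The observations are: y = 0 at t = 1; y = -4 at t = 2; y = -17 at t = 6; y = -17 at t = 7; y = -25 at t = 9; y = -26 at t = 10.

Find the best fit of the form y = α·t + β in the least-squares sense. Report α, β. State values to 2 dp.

α = -2.92, β = 2.17

Normal-equation sums: Σt·t = 271, Σt = 35, Σ1 = 6.
And Σt·y = -714, Σy = -89.
XᵀX·[α, β]ᵀ = Xᵀy becomes [[271, 35]; [35, 6]]·[α, β]ᵀ = [-714, -89]ᵀ.
det = 271·6 − 35² = 401.
α = ((-714)·6 − 35·(-89))/401 = -1169/401; β = (271·(-89) − 35·(-714))/401 = 871/401.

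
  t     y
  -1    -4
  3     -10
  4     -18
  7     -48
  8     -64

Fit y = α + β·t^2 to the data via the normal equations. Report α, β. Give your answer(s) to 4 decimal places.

Compute the Gram sums: Σ1 = 5, Σt^2 = 139, Σt^2·t^2 = 6835.
And Σy = -144, Σt^2·y = -6830.
Eliminating β: 6835·(row 1) − 139·(row 2) gives 14854·α = 6835·(-144) − 139·(-6830) = -34870, so α = -17435/7427.
Then β = ((-6830) − 139·(-17435/7427))/6835 = -7067/7427.

α = -2.3475, β = -0.9515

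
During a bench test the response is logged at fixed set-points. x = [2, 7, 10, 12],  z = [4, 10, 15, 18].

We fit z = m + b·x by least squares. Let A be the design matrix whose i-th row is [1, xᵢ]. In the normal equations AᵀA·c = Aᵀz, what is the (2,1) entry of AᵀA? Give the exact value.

31

Row 2 ↔ basis x, column 1 ↔ basis 1, so (AᵀA)_{2,1} = Σᵢ x = (2)·(1) + (7)·(1) + (10)·(1) + (12)·(1) = 31.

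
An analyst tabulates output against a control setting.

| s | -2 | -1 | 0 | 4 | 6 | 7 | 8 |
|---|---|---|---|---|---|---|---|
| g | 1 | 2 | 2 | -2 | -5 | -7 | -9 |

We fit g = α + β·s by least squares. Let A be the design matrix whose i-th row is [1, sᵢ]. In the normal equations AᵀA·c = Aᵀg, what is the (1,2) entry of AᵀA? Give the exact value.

Row 1 ↔ basis 1, column 2 ↔ basis s, so (AᵀA)_{1,2} = Σᵢ s = (1)·(-2) + (1)·(-1) + (1)·(0) + (1)·(4) + (1)·(6) + (1)·(7) + (1)·(8) = 22.

22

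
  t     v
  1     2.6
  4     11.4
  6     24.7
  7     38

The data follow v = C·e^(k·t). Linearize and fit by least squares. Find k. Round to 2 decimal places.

Let Y = ln v. Fitting Y = k·t + ln C by least squares:
AᵀA = [[102.0000, 18.0000]; [18.0000, 4]], rhs = [55.3939, 10.2335]ᵀ  (here Σt = 18.0000, Σ(t)² = 102.0000, Σln v = 10.2335, Σt·ln v = 55.3939).
Slope k = (n·Σt·ln v − Σt·Σln v)/(n·Σ(t)² − (Σt)²) = (4·55.3939 − 18.0000·10.2335)/84.0000 = 0.44491; ln C = (Σln v − k·Σt)/n = 0.55629.

k = 0.44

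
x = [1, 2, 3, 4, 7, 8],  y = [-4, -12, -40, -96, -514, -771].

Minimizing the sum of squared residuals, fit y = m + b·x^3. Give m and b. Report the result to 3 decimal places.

Compute the Gram sums: Σ1 = 6, Σx^3 = 955, Σx^3·x^3 = 384683.
For Aᵀy: Σy = -1437, Σx^3·y = -578378.
AᵀA·[m, b]ᵀ = Aᵀy becomes [[6, 955]; [955, 384683]]·[m, b]ᵀ = [-1437, -578378]ᵀ.
Eliminating b: 384683·(row 1) − 955·(row 2) gives 1396073·m = 384683·(-1437) − 955·(-578378) = -438481, so m = -438481/1396073.
Then b = ((-578378) − 955·(-438481/1396073))/384683 = -2097933/1396073.

m = -0.314, b = -1.503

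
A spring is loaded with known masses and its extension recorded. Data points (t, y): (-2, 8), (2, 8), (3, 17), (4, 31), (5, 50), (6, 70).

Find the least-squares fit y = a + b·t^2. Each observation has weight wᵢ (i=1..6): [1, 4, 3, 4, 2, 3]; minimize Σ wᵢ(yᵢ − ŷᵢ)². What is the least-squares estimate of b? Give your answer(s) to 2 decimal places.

b = 1.95

Normal-equation sums: Σwᵢ·1 = 17, Σwᵢ·t^2 = 269, Σwᵢ·t^2·t^2 = 6485.
And Σwᵢ·y = 525, Σwᵢ·t^2·y = 12663.
So AᵀWA·[a, b]ᵀ = AᵀWy: [[17, 269]; [269, 6485]]·[a, b]ᵀ = [525, 12663]ᵀ.
Eliminating b: 6485·(row 1) − 269·(row 2) gives 37884·a = 6485·525 − 269·12663 = -1722, so a = -1/22.
Then b = (12663 − 269·(-1/22))/6485 = 43/22.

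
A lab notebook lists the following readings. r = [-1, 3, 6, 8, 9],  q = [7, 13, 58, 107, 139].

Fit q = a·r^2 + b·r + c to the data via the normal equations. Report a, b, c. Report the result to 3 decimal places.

Forming XᵀX = [[12035, 1483, 191]; [1483, 191, 25]; [191, 25, 5]] and Xᵀq = [20319, 2487, 324]ᵀ gives XᵀX·[a, b, c]ᵀ = Xᵀq.
Row-reducing yields a = 43/22, b = -5/2, c = 29/11.

a = 1.955, b = -2.500, c = 2.636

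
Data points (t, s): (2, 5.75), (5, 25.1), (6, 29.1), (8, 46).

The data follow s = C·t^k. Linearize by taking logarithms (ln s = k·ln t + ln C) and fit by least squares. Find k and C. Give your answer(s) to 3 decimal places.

Let Y = ln s. Fitting Y = k·ln t + ln C by least squares:
Σln t = 6.1738, Σ(ln t)² = 10.6052, Σln s = 12.1714, Σln t·ln s = 20.4004.
Equations: 10.6052·k + 6.1738·ln C = 20.4004;  6.1738·k + 4·ln C = 12.1714.
Slope k = (n·Σln t·ln s − Σln t·Σln s)/(n·Σ(ln t)² − (Σln t)²) = (4·20.4004 − 6.1738·12.1714)/4.3053 = 1.50000; ln C = (Σln s − k·Σln t)/n = 0.72770, so C = exp(0.72770) = 2.07030.

k = 1.500, C = 2.070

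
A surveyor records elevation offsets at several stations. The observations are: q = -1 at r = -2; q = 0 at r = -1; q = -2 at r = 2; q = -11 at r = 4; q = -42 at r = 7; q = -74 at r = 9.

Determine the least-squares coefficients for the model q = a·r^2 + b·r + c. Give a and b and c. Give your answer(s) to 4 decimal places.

MᵀM·[a, b, c]ᵀ = Mᵀq reads: 9251·a + 1135·b + 155·c = -8240;  1135·a + 155·b + 19·c = -1006;  155·a + 19·b + 6·c = -130.
(Σr^2·r^2 = 9251, Σr^2·r = 1135, Σr^2 = 155, Σr·r = 155, Σr = 19, Σ1 = 6, Σr^2·q = -8240, Σr·q = -1006, Σq = -130.)
Row-reducing yields a = -80095/82624, b = 26239/82624, c = 48961/20656.

a = -0.9694, b = 0.3176, c = 2.3703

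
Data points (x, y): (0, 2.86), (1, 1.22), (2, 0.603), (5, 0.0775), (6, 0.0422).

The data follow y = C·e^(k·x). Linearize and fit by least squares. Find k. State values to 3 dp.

k = -0.696

Let Y = ln y. Fitting Y = k·x + ln C by least squares:
Σx = 14.0000, Σ(x)² = 66.0000, Σln y = -4.9790, Σx·ln y = -32.5922.
Equations: 66.0000·k + 14.0000·ln C = -32.5922;  14.0000·k + 5·ln C = -4.9790.
Solving (det = 134.0000): k = -0.69594, ln C = 0.95283.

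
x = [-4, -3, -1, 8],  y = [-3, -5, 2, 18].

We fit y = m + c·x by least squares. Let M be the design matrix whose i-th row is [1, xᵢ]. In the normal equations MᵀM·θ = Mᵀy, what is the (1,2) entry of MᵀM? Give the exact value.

0

Row 1 ↔ basis 1, column 2 ↔ basis x, so (MᵀM)_{1,2} = Σᵢ x = (1)·(-4) + (1)·(-3) + (1)·(-1) + (1)·(8) = 0.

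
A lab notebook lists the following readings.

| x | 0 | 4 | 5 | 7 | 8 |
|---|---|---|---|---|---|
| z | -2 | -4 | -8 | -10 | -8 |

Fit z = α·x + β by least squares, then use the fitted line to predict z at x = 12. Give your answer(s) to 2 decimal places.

Sums needed: Σx·x = 154, Σx = 24, Σ1 = 5.
For Mᵀz: Σx·z = -190, Σz = -32.
MᵀM·[α, β]ᵀ = Mᵀz becomes [[154, 24]; [24, 5]]·[α, β]ᵀ = [-190, -32]ᵀ.
det = 154·5 − 24² = 194.
α = ((-190)·5 − 24·(-32))/194 = -91/97; β = (154·(-32) − 24·(-190))/194 = -184/97.
At x = 12: ẑ = (-91/97)·(12) + (-184/97)·(1) = -1276/97.

ẑ = -13.15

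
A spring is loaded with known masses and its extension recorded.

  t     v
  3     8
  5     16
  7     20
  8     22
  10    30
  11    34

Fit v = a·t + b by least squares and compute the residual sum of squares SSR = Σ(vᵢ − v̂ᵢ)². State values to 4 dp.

Sums needed: Σt·t = 368, Σt = 44, Σ1 = 6.
For Mᵀv: Σt·v = 1094, Σv = 130.
Determinant 368·6 − 44² = 272.
a = (1094·6 − 44·130)/272 = 211/68; b = (368·130 − 44·1094)/272 = -37/34.
Residuals: -15/68, 107/68, -43/68, -59/34, 1/17, 65/68; SSR = 233/34.

SSR = 6.8529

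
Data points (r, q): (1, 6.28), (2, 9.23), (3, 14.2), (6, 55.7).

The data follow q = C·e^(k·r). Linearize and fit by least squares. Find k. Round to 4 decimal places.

Let Y = ln q. Fitting Y = k·r + ln C by least squares:
Sums: Σr = 12.0000, Σ(r)² = 50.0000, Σln q = 10.7331, Σr·ln q = 38.3619.
Normal system: [[50.0000, 12.0000]; [12.0000, 4]]·[k, ln C]ᵀ = [38.3619, 10.7331]ᵀ.
Solving (det = 56.0000): k = 0.44020, ln C = 1.36268.

k = 0.4402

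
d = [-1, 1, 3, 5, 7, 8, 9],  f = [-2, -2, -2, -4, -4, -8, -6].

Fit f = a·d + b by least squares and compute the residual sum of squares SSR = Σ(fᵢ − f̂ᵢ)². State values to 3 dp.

SSR = 8.874

From the data, Σd·d = 230, Σd = 32, Σ1 = 7.
Right-hand side: Σd·f = -172, Σf = -28.
Normal equations: [[230, 32]; [32, 7]]·[a, b]ᵀ = [-172, -28]ᵀ.
Eliminating b: 7·(row 1) − 32·(row 2) gives 586·a = 7·(-172) − 32·(-28) = -308, so a = -154/293.
Then b = ((-28) − 32·(-154/293))/7 = -468/293.
Residuals: -272/293, 36/293, 344/293, 66/293, 374/293, -644/293, 96/293; SSR = 2600/293.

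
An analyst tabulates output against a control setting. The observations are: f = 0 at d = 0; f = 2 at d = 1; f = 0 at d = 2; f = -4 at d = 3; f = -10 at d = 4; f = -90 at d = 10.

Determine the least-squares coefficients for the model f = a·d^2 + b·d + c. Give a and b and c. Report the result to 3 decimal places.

a = -1.083, b = 1.769, c = 0.570

From the data, Σd^2·d^2 = 10354, Σd^2·d = 1100, Σd^2 = 130, Σd·d = 130, Σd = 20, Σ1 = 6.
Moment sums: Σd^2·f = -9194, Σd·f = -950, Σf = -102.
MᵀM·[a, b, c]ᵀ = Mᵀf becomes [[10354, 1100, 130]; [1100, 130, 20]; [130, 20, 6]]·[a, b, c]ᵀ = [-9194, -950, -102]ᵀ.
Row-reducing yields a = -2674/2469, b = 4367/2469, c = 469/823.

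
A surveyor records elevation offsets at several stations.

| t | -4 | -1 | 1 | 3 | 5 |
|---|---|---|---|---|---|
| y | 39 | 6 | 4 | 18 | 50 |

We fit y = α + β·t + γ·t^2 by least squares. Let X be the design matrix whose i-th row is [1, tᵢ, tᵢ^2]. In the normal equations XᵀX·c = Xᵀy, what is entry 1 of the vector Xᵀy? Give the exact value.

117

Entry 1 ↔ basis 1, so (Xᵀy)_{1} = Σᵢ yᵢ = (1)·(39) + (1)·(6) + (1)·(4) + (1)·(18) + (1)·(50) = 117.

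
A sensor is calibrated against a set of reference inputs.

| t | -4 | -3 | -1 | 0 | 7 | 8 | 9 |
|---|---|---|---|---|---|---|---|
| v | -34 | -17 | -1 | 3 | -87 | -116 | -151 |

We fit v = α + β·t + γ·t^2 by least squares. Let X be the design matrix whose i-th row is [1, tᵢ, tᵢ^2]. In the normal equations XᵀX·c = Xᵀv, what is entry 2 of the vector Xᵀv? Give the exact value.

-2708

Entry 2 ↔ basis t, so (Xᵀv)_{2} = Σᵢ (t)·vᵢ = (-4)·(-34) + (-3)·(-17) + (-1)·(-1) + (0)·(3) + (7)·(-87) + (8)·(-116) + (9)·(-151) = -2708.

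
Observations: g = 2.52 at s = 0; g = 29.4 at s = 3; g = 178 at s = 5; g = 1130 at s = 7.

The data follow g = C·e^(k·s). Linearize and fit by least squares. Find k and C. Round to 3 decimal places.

Let Y = ln g. Fitting Y = k·s + ln C by least squares:
XᵀX = [[83.0000, 15.0000]; [15.0000, 4]], rhs = [85.2617, 16.5170]ᵀ  (here Σs = 15.0000, Σ(s)² = 83.0000, Σln g = 16.5170, Σs·ln g = 85.2617).
Δ = 83.0000·4 − (15.0000)² = 107.0000; k = (85.2617·4 − 15.0000·16.5170)/107.0000 = 0.87189, ln C = (83.0000·16.5170 − 15.0000·85.2617)/107.0000 = 0.85968, so C = exp(0.85968) = 2.36241.

k = 0.872, C = 2.362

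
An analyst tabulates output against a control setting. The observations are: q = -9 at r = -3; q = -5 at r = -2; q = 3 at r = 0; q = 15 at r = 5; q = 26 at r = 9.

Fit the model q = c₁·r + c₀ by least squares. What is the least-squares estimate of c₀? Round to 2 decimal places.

Compute the Gram sums: Σr·r = 119, Σr = 9, Σ1 = 5.
Moment sums: Σr·q = 346, Σq = 30.
AᵀA·[c₁, c₀]ᵀ = Aᵀq becomes [[119, 9]; [9, 5]]·[c₁, c₀]ᵀ = [346, 30]ᵀ.
Δ = 119·5 − 9² = 514.
c₁ = (346·5 − 9·30)/514 = 730/257; c₀ = (119·30 − 9·346)/514 = 228/257.

c₀ = 0.89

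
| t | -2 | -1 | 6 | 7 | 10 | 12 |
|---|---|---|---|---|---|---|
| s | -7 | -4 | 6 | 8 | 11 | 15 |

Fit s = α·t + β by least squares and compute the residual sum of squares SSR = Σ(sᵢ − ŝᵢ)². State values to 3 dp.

SSR = 2.333

From the data, Σt·t = 334, Σt = 32, Σ1 = 6.
Right-hand side: Σt·s = 400, Σs = 29.
Eliminating β: 6·(row 1) − 32·(row 2) gives 980·α = 6·400 − 32·29 = 1472, so α = 368/245.
Then β = (29 − 32·(368/245))/6 = -1557/490.
Residuals: -401/490, 333/490, 81/490, 65/98, -59/70, 15/98; SSR = 1143/490.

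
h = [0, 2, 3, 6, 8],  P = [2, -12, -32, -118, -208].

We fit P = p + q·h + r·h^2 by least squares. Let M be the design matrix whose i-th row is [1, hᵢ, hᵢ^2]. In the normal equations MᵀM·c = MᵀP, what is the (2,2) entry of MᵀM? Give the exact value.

113

Row 2 ↔ basis h, column 2 ↔ basis h, so (MᵀM)_{2,2} = Σᵢ (h)·(h) = (0)·(0) + (2)·(2) + (3)·(3) + (6)·(6) + (8)·(8) = 113.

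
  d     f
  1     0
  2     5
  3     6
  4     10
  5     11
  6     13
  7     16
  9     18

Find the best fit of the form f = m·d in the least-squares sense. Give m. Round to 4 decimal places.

XᵀX·[m]ᵀ = Xᵀf reads: 221·m = 475.
(Σd·d = 221, Σd·f = 475.)
m = 475/221 = 2.14932.

m = 2.1493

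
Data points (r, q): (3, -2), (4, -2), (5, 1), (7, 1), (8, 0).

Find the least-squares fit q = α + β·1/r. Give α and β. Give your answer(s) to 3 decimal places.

The normal system AᵀA·[α, β]ᵀ = Aᵀq is [[5, 883/840]; [883/840, 176149/705600]]·[α, β]ᵀ = [-2, -173/210]ᵀ.
Δ = 5·(176149/705600) − (883/840)² = 1579/11025.
α = ((-2)·(176149/705600) − (883/840)·(-173/210))/(1579/11025) = 129369/50528; β = (5·(-173/210) − (883/840)·(-2))/(1579/11025) = -88935/6316.

α = 2.560, β = -14.081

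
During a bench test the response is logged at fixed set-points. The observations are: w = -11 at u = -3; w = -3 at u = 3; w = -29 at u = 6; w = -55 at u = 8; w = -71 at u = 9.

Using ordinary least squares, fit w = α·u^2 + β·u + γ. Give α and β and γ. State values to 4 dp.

Forming AᵀA = [[12115, 1457, 199]; [1457, 199, 23]; [199, 23, 5]] and Aᵀw = [-10441, -1229, -169]ᵀ gives AᵀA·[α, β, γ]ᵀ = Aᵀw.
Solving the 3×3 system (Gaussian elimination) gives α = -42347/40677, β = 48985/40677, γ = 4057/1937.

α = -1.0411, β = 1.2042, γ = 2.0945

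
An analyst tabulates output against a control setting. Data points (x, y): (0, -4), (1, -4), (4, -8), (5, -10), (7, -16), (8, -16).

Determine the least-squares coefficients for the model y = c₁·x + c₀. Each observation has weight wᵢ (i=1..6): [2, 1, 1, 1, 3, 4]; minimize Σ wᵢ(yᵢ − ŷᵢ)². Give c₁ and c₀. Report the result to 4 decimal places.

c₁ = -1.6499, c₀ = -3.1714

Compute the Gram sums: Σwᵢ·x·x = 445, Σwᵢ·x = 63, Σwᵢ·1 = 12.
Right-hand side: Σwᵢ·x·y = -934, Σwᵢ·y = -142.
Δ = 445·12 − 63² = 1371.
c₁ = ((-934)·12 − 63·(-142))/1371 = -754/457; c₀ = (445·(-142) − 63·(-934))/1371 = -4348/1371.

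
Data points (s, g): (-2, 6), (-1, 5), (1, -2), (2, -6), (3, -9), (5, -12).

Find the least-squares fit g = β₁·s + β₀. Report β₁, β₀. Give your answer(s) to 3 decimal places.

β₁ = -2.820, β₀ = 0.760

The normal system XᵀX·[β₁, β₀]ᵀ = Xᵀg is [[44, 8]; [8, 6]]·[β₁, β₀]ᵀ = [-118, -18]ᵀ.
Δ = 44·6 − 8² = 200.
β₁ = ((-118)·6 − 8·(-18))/200 = -141/50; β₀ = (44·(-18) − 8·(-118))/200 = 19/25.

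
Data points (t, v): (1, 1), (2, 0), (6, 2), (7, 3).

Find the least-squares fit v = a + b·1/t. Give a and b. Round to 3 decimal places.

a = 2.398, b = -1.986

Compute the Gram sums: Σ1 = 4, Σ1/t = 38/21, Σ1/t·1/t = 1145/882.
Right-hand side: Σv = 6, Σ1/t·v = 37/21.
So XᵀX·[a, b]ᵀ = Xᵀv: [[4, 38/21]; [38/21, 1145/882]]·[a, b]ᵀ = [6, 37/21]ᵀ.
Eliminating b: (1145/882)·(row 1) − (38/21)·(row 2) gives (94/49)·a = (1145/882)·6 − (38/21)·(37/21) = 2029/441, so a = 2029/846.
Then b = ((37/21) − (38/21)·(2029/846))/(1145/882) = -280/141.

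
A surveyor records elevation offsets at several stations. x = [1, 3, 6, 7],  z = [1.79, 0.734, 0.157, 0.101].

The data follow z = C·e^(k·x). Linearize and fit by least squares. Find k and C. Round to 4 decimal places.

Linearized form: ln z = k·x + ln C. From the 4 transformed points,
Σx = 17.0000, Σ(x)² = 95.0000, Σln z = -3.8712, Σx·ln z = -27.5030.
Equations: 95.0000·k + 17.0000·ln C = -27.5030;  17.0000·k + 4·ln C = -3.8712.
Solving (det = 91.0000): k = -0.48574, ln C = 1.09659, so C = exp(1.09659) = 2.99394.

k = -0.4857, C = 2.9939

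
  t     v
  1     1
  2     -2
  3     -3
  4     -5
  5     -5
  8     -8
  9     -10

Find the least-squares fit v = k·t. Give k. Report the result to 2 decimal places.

k = -1.06

Compute the Gram sums: Σt·t = 200.
For Xᵀv: Σt·v = -211.
XᵀX·[k]ᵀ = Xᵀv becomes [[200]]·[k]ᵀ = [-211]ᵀ.
Hence k = -211 / 200 ≈ -1.055.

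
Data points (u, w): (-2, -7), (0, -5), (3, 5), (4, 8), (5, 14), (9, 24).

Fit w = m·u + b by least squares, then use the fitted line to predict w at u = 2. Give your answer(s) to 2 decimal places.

ŵ = 3.02

Compute the Gram sums: Σu·u = 135, Σu = 19, Σ1 = 6.
Right-hand side: Σu·w = 347, Σw = 39.
Eliminating b: 6·(row 1) − 19·(row 2) gives 449·m = 6·347 − 19·39 = 1341, so m = 1341/449.
Then b = (39 − 19·(1341/449))/6 = -1328/449.
At u = 2: ŵ = (1341/449)·(2) + (-1328/449)·(1) = 1354/449.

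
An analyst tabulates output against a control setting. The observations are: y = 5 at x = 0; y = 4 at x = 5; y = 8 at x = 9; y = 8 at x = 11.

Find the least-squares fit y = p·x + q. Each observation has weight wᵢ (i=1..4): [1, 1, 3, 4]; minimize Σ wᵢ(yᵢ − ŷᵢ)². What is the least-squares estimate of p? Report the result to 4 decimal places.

From the data, Σwᵢ·x·x = 752, Σwᵢ·x = 76, Σwᵢ·1 = 9.
And Σwᵢ·x·y = 588, Σwᵢ·y = 65.
Normal equations: [[752, 76]; [76, 9]]·[p, q]ᵀ = [588, 65]ᵀ.
det = 752·9 − 76² = 992.
p = (588·9 − 76·65)/992 = 11/31; q = (752·65 − 76·588)/992 = 131/31.

p = 0.3548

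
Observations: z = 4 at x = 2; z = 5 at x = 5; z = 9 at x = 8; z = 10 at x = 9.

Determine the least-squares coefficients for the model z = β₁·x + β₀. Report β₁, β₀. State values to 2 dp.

β₁ = 0.90, β₀ = 1.60

The normal equations are: 174·β₁ + 24·β₀ = 195;  24·β₁ + 4·β₀ = 28.
(Σx·x = 174, Σx = 24, Σ1 = 4, Σx·z = 195, Σz = 28.)
Eliminating β₀: 4·(row 1) − 24·(row 2) gives 120·β₁ = 4·195 − 24·28 = 108, so β₁ = 9/10.
Then β₀ = (28 − 24·(9/10))/4 = 8/5.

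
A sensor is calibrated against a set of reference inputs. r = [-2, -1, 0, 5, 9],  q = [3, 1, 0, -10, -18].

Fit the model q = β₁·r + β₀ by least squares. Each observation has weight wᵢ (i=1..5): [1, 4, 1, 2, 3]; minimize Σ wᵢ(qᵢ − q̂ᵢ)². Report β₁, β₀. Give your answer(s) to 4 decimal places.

Entries of AᵀWA: Σwᵢ·r·r = 301, Σwᵢ·r = 31, Σwᵢ·1 = 11.
For AᵀWq: Σwᵢ·r·q = -596, Σwᵢ·q = -67.
Normal equations: [[301, 31]; [31, 11]]·[β₁, β₀]ᵀ = [-596, -67]ᵀ.
Eliminating β₀: 11·(row 1) − 31·(row 2) gives 2350·β₁ = 11·(-596) − 31·(-67) = -4479, so β₁ = -4479/2350.
Then β₀ = ((-67) − 31·(-4479/2350))/11 = -1691/2350.

β₁ = -1.9060, β₀ = -0.7196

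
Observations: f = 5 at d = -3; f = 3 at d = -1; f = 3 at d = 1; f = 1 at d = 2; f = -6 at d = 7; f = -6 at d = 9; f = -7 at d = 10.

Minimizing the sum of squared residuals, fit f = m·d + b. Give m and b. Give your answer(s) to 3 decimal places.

Normal-equation sums: Σd·d = 245, Σd = 25, Σ1 = 7.
And Σd·f = -179, Σf = -7.
Normal equations: [[245, 25]; [25, 7]]·[m, b]ᵀ = [-179, -7]ᵀ.
Eliminating b: 7·(row 1) − 25·(row 2) gives 1090·m = 7·(-179) − 25·(-7) = -1078, so m = -539/545.
Then b = ((-7) − 25·(-539/545))/7 = 276/109.

m = -0.989, b = 2.532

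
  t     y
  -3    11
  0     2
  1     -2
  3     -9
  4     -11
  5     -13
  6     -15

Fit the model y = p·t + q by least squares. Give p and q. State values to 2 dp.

Forming MᵀM = [[96, 16]; [16, 7]] and Mᵀy = [-261, -37]ᵀ gives MᵀM·[p, q]ᵀ = Mᵀy.
Eliminating q: 7·(row 1) − 16·(row 2) gives 416·p = 7·(-261) − 16·(-37) = -1235, so p = -95/32.
Then q = ((-37) − 16·(-95/32))/7 = 3/2.

p = -2.97, q = 1.50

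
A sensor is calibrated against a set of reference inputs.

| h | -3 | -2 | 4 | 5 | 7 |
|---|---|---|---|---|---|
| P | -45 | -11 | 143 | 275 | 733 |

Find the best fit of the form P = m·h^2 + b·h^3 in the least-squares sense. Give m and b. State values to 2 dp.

XᵀX·[m, b]ᵀ = XᵀP reads: 3379·m + 20681·b = 44631;  20681·m + 138163·b = 296249.
(Σh^2·h^2 = 3379, Σh^2·h^3 = 20681, Σh^3·h^3 = 138163, Σh^2·P = 44631, Σh^3·P = 296249.)
Determinant 3379·138163 − 20681² = 39149016.
m = (44631·138163 − 20681·296249)/39149016 = 9906821/9787254; b = (3379·296249 − 20681·44631)/39149016 = 19502915/9787254.

m = 1.01, b = 1.99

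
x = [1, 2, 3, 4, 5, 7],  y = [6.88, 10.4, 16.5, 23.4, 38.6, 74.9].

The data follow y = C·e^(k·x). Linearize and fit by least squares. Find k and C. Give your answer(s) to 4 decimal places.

k = 0.4026, C = 4.7418

Taking logs, ln y = k·x + ln C, so regress ln y on x.
Σx = 22.0000, Σ(x)² = 104.0000, Σln y = 18.1959, Σx·ln y = 76.1126.
Equations: 104.0000·k + 22.0000·ln C = 76.1126;  22.0000·k + 6·ln C = 18.1959.
Solving (det = 140.0000): k = 0.40261, ln C = 1.55642, so C = exp(1.55642) = 4.74183.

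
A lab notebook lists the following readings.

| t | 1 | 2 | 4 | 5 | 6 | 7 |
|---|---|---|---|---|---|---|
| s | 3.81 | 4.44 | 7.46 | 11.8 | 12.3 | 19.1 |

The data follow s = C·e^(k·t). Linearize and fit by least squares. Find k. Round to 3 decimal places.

k = 0.269

Let Y = ln s. Fitting Y = k·t + ln C by least squares:
Σt = 25.0000, Σ(t)² = 131.0000, Σln s = 12.7652, Σt·ln s = 60.4031.
Equations: 131.0000·k + 25.0000·ln C = 60.4031;  25.0000·k + 6·ln C = 12.7652.
Solving (det = 161.0000): k = 0.26887, ln C = 1.00725.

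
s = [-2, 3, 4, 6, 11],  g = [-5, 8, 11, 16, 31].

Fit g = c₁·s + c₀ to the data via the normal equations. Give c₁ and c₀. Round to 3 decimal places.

Forming XᵀX = [[186, 22]; [22, 5]] and Xᵀg = [515, 61]ᵀ gives XᵀX·[c₁, c₀]ᵀ = Xᵀg.
Δ = 186·5 − 22² = 446.
c₁ = (515·5 − 22·61)/446 = 1233/446; c₀ = (186·61 − 22·515)/446 = 8/223.

c₁ = 2.765, c₀ = 0.036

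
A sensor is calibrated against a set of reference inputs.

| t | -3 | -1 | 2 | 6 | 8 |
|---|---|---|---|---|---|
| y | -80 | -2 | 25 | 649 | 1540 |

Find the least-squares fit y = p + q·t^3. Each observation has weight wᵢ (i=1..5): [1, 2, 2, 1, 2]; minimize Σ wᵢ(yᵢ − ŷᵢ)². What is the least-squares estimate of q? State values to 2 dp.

q = 3.01

The normal system MᵀWM·[p, q]ᵀ = MᵀWy is [[8, 1227]; [1227, 571803]]·[p, q]ᵀ = [3695, 1719708]ᵀ.
Determinant 8·571803 − 1227² = 3068895.
p = (3695·571803 − 1227·1719708)/3068895 = 910123/1022965; q = (8·1719708 − 1227·3695)/3068895 = 3074633/1022965.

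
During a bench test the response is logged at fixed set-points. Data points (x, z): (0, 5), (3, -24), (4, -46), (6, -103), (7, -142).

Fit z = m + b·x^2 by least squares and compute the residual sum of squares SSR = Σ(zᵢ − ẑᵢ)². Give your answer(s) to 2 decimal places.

Entries of AᵀA: Σ1 = 5, Σx^2 = 110, Σx^2·x^2 = 4034.
And Σz = -310, Σx^2·z = -11618.
Normal equations: [[5, 110]; [110, 4034]]·[m, b]ᵀ = [-310, -11618]ᵀ.
Determinant 5·4034 − 110² = 8070.
m = ((-310)·4034 − 110·(-11618))/8070 = 2744/807; b = (5·(-11618) − 110·(-310))/8070 = -2399/807.
Residuals: 1291/807, -521/807, -494/269, 499/807, 71/269; SSR = 5488/807.

SSR = 6.80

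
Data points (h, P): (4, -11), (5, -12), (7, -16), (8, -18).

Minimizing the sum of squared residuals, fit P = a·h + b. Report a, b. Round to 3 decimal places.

a = -1.800, b = -3.450

AᵀA·[a, b]ᵀ = AᵀP reads: 154·a + 24·b = -360;  24·a + 4·b = -57.
(Σh·h = 154, Σh = 24, Σ1 = 4, Σh·P = -360, ΣP = -57.)
Eliminating b: 4·(row 1) − 24·(row 2) gives 40·a = 4·(-360) − 24·(-57) = -72, so a = -9/5.
Then b = ((-57) − 24·(-9/5))/4 = -69/20.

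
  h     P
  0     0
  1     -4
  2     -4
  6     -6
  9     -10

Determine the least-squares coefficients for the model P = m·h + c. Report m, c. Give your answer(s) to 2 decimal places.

m = -0.90, c = -1.55

The normal equations are: 122·m + 18·c = -138;  18·m + 5·c = -24.
(Σh·h = 122, Σh = 18, Σ1 = 5, Σh·P = -138, ΣP = -24.)
Eliminating c: 5·(row 1) − 18·(row 2) gives 286·m = 5·(-138) − 18·(-24) = -258, so m = -129/143.
Then c = ((-24) − 18·(-129/143))/5 = -222/143.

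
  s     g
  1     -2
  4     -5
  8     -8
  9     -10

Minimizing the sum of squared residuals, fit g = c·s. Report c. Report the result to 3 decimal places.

Sums needed: Σs·s = 162.
Moment sums: Σs·g = -176.
So MᵀM·[c]ᵀ = Mᵀg: [[162]]·[c]ᵀ = [-176]ᵀ.
Hence c = -176 / 162 ≈ -1.08642.

c = -1.086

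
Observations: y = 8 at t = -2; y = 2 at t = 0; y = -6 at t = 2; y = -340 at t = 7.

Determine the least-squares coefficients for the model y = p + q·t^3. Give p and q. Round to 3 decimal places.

p = 1.318, q = -0.995

Setting ∂/∂p … = 0 gives: 4·p + 343·q = -336;  343·p + 117777·q = -116732.
(Σ1 = 4, Σt^3 = 343, Σt^3·t^3 = 117777, Σy = -336, Σt^3·y = -116732.)
Δ = 4·117777 − 343² = 353459.
p = ((-336)·117777 − 343·(-116732))/353459 = 466004/353459; q = (4·(-116732) − 343·(-336))/353459 = -351680/353459.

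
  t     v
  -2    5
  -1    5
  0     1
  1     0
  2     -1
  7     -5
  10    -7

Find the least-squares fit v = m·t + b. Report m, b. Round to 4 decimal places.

m = -0.9951, b = 2.1311

The normal equations are: 159·m + 17·b = -122;  17·m + 7·b = -2.
Eliminating b: 7·(row 1) − 17·(row 2) gives 824·m = 7·(-122) − 17·(-2) = -820, so m = -205/206.
Then b = ((-2) − 17·(-205/206))/7 = 439/206.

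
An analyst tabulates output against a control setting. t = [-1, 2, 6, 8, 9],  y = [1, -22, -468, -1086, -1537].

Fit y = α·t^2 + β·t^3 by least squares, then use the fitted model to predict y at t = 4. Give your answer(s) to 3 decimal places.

ŷ = -144.361

Forming XᵀX = [[11970, 99624]; [99624, 840306]] and Xᵀy = [-210936, -1777770]ᵀ gives XᵀX·[α, β]ᵀ = Xᵀy.
Δ = 11970·840306 − 99624² = 133521444.
α = ((-210936)·840306 − 99624·(-1777770))/133521444 = -3950776/3708929; β = (11970·(-1777770) − 99624·(-210936))/133521444 = -1054043/529847.
At t = 4: ŷ = (-3950776/3708929)·(16) + (-1054043/529847)·(64) = -535423680/3708929.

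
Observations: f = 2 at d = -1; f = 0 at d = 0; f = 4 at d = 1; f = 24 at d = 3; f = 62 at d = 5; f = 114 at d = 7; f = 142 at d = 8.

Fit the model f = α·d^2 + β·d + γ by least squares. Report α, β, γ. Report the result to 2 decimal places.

α = 1.97, β = 2.14, γ = 0.83

MᵀM·[α, β, γ]ᵀ = Mᵀf reads: 7205·α + 1007·β + 149·γ = 16446;  1007·α + 149·β + 23·γ = 2318;  149·α + 23·β + 7·γ = 348.
(Σd^2·d^2 = 7205, Σd^2·d = 1007, Σd^2 = 149, Σd·d = 149, Σd = 23, Σ1 = 7, Σd^2·f = 16446, Σd·f = 2318, Σf = 348.)
Inverting the 3×3 Gram matrix, [α, β, γ]ᵀ = [48941/24882, 53143/24882, 3439/4147]ᵀ.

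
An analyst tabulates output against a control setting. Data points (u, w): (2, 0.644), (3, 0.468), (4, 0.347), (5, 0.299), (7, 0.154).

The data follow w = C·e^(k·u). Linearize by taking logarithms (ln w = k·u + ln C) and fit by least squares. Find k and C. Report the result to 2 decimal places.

Let Y = ln w. Fitting Y = k·u + ln C by least squares:
Σu = 21.0000, Σ(u)² = 103.0000, Σln w = -5.3359, Σu·ln w = -26.5239.
Normal system: [[103.0000, 21.0000]; [21.0000, 5]]·[k, ln C]ᵀ = [-26.5239, -5.3359]ᵀ.
Solving (det = 74.0000): k = -0.27791, ln C = 0.10007, so C = exp(0.10007) = 1.10524.

k = -0.28, C = 1.11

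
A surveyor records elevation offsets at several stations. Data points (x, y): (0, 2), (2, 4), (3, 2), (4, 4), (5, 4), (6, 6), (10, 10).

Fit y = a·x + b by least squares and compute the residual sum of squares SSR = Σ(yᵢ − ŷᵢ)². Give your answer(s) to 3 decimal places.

SSR = 6.856

MᵀM·[a, b]ᵀ = Mᵀy reads: 190·a + 30·b = 186;  30·a + 7·b = 32.
(Σx·x = 190, Σx = 30, Σ1 = 7, Σx·y = 186, Σy = 32.)
Eliminating b: 7·(row 1) − 30·(row 2) gives 430·a = 7·186 − 30·32 = 342, so a = 171/215.
Then b = (32 − 30·(171/215))/7 = 50/43.
Residuals: 36/43, 268/215, -333/215, -74/215, -49/43, 14/215, 38/43; SSR = 1474/215.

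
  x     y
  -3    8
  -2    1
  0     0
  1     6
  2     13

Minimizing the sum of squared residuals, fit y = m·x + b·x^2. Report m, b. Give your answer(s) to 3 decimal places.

m = 3.029, b = 1.866

Normal-equation sums: Σx·x = 18, Σx·x^2 = -26, Σx^2·x^2 = 114.
For Aᵀy: Σx·y = 6, Σx^2·y = 134.
AᵀA·[m, b]ᵀ = Aᵀy becomes [[18, -26]; [-26, 114]]·[m, b]ᵀ = [6, 134]ᵀ.
Determinant 18·114 − (-26)² = 1376.
m = (6·114 − (-26)·134)/1376 = 521/172; b = (18·134 − (-26)·6)/1376 = 321/172.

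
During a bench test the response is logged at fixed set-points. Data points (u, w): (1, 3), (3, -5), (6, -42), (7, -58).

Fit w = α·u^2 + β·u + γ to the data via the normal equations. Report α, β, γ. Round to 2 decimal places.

α = -1.47, β = 1.43, γ = 3.30

AᵀA·[α, β, γ]ᵀ = Aᵀw reads: 3779·α + 587·β + 95·γ = -4396;  587·α + 95·β + 17·γ = -670;  95·α + 17·β + 4·γ = -102.
(Σu^2·u^2 = 3779, Σu^2·u = 587, Σu^2 = 95, Σu·u = 95, Σu = 17, Σ1 = 4, Σu^2·w = -4396, Σu·w = -670, Σw = -102.)
Row-reducing yields α = -1039/708, β = 1009/708, γ = 389/118.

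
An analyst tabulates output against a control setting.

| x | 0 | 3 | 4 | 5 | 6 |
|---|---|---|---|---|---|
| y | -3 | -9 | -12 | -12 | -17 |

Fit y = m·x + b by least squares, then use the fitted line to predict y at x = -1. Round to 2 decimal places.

Entries of MᵀM: Σx·x = 86, Σx = 18, Σ1 = 5.
And Σx·y = -237, Σy = -53.
MᵀM·[m, b]ᵀ = Mᵀy becomes [[86, 18]; [18, 5]]·[m, b]ᵀ = [-237, -53]ᵀ.
Δ = 86·5 − 18² = 106.
m = ((-237)·5 − 18·(-53))/106 = -231/106; b = (86·(-53) − 18·(-237))/106 = -146/53.
At x = -1: ŷ = (-231/106)·(-1) + (-146/53)·(1) = -61/106.

ŷ = -0.58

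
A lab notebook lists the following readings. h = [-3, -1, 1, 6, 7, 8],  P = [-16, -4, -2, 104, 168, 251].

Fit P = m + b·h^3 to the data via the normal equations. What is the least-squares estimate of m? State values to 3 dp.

Sums needed: Σ1 = 6, Σh^3 = 1044, Σh^3·h^3 = 427180.
Right-hand side: ΣP = 501, Σh^3·P = 209034.
XᵀX·[m, b]ᵀ = XᵀP becomes [[6, 1044]; [1044, 427180]]·[m, b]ᵀ = [501, 209034]ᵀ.
Determinant 6·427180 − 1044² = 1473144.
m = (501·427180 − 1044·209034)/1473144 = -351193/122762; b = (6·209034 − 1044·501)/1473144 = 30465/61381.

m = -2.861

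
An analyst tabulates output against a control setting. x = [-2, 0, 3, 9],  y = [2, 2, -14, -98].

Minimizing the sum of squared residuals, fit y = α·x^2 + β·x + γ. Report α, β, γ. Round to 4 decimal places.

Forming AᵀA = [[6658, 748, 94]; [748, 94, 10]; [94, 10, 4]] and Aᵀy = [-8056, -928, -108]ᵀ gives AᵀA·[α, β, γ]ᵀ = Aᵀy.
Solving the 3×3 system (Gaussian elimination) gives α = -3599/3651, β = -8059/3651, γ = 2049/1217.

α = -0.9858, β = -2.2073, γ = 1.6836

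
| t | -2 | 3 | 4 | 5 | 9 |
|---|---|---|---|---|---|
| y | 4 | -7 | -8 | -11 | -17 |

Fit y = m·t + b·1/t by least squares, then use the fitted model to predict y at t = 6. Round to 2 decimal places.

Normal-equation sums: Σt·t = 135, Σt·1/t = 5, Σ1/t·1/t = 15421/32400.
And Σt·y = -269, Σ1/t·y = -469/45.
AᵀA·[m, b]ᵀ = Aᵀy becomes [[135, 5]; [5, 15421/32400]]·[m, b]ᵀ = [-269, -469/45]ᵀ.
Eliminating b: (15421/32400)·(row 1) − 5·(row 2) gives (9421/240)·m = (15421/32400)·(-269) − 5·(-469/45) = -2459849/32400, so m = -2459849/1271835.
Then b = ((-469/45) − 5·(-2459849/1271835))/(15421/32400) = -14880/9421.
At t = 6: ŷ = (-2459849/1271835)·(6) + (-14880/9421)·(1/6) = -5031298/423945.

ŷ = -11.87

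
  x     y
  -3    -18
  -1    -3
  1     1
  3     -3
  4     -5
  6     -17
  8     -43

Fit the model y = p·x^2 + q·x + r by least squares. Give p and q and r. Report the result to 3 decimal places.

p = -0.996, q = 2.783, r = -0.382

Normal-equation sums: Σx^2·x^2 = 5812, Σx^2·x = 792, Σx^2 = 136, Σx·x = 136, Σx = 18, Σ1 = 7.
And Σx^2·y = -3635, Σx·y = -417, Σy = -88.
Row-reducing yields p = -154657/155316, q = 3351/1204, r = -29677/77658.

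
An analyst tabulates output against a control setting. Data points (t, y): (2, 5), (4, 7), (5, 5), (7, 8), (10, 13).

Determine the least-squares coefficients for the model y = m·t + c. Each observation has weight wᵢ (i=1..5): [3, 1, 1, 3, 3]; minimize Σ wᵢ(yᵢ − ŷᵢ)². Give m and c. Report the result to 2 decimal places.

m = 0.97, c = 2.35

From the data, Σwᵢ·t·t = 500, Σwᵢ·t = 66, Σwᵢ·1 = 11.
Right-hand side: Σwᵢ·t·y = 641, Σwᵢ·y = 90.
AᵀWA·[m, c]ᵀ = AᵀWy becomes [[500, 66]; [66, 11]]·[m, c]ᵀ = [641, 90]ᵀ.
Δ = 500·11 − 66² = 1144.
m = (641·11 − 66·90)/1144 = 101/104; c = (500·90 − 66·641)/1144 = 1347/572.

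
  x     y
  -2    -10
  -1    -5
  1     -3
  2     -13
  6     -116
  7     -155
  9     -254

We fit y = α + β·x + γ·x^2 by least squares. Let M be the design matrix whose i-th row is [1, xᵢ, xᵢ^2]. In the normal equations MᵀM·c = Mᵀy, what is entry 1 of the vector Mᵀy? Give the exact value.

-556

Entry 1 ↔ basis 1, so (Mᵀy)_{1} = Σᵢ yᵢ = (1)·(-10) + (1)·(-5) + (1)·(-3) + (1)·(-13) + (1)·(-116) + (1)·(-155) + (1)·(-254) = -556.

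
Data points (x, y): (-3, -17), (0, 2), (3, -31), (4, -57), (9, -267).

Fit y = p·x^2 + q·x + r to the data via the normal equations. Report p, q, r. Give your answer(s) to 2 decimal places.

p = -3.05, q = -2.52, r = 2.69

Sums needed: Σx^2·x^2 = 6979, Σx^2·x = 793, Σx^2 = 115, Σx·x = 115, Σx = 13, Σ1 = 5.
For Mᵀy: Σx^2·y = -22971, Σx·y = -2673, Σy = -370.
So MᵀM·[p, q, r]ᵀ = Mᵀy: [[6979, 793, 115]; [793, 115, 13]; [115, 13, 5]]·[p, q, r]ᵀ = [-22971, -2673, -370]ᵀ.
Inverting the 3×3 Gram matrix, [p, q, r]ᵀ = [-137083/44952, -113225/44952, 20141/7492]ᵀ.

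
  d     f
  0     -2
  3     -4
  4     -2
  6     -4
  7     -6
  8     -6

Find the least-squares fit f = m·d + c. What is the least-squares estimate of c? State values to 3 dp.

c = -1.631

Normal-equation sums: Σd·d = 174, Σd = 28, Σ1 = 6.
Moment sums: Σd·f = -134, Σf = -24.
Normal equations: [[174, 28]; [28, 6]]·[m, c]ᵀ = [-134, -24]ᵀ.
det = 174·6 − 28² = 260.
m = ((-134)·6 − 28·(-24))/260 = -33/65; c = (174·(-24) − 28·(-134))/260 = -106/65.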